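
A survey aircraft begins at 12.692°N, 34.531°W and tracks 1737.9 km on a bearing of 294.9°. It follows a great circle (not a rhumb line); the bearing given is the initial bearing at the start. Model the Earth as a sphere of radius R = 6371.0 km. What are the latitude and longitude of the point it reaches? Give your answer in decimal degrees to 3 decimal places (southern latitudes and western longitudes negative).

Central angle δ = d/R = 0.272783 rad.
With φ₁ = 12.692° = 0.221517 rad and θ = 294.9° = 5.146976 rad:
Applying the spherical law of cosines for sides, sin φ₂ = sin φ₁ cos δ + cos φ₁ sin δ cos θ = 0.322247, so φ₂ = 18.799°.
Δλ = atan2( sin θ sin δ cos φ₁ , cos δ − sin φ₁ sin φ₂ ) = atan2(-0.238398, 0.892224) = -0.261096 rad = -14.960°.
λ₂ = -34.531° + -14.960° = -49.491°.

latitude 18.799°, longitude -49.491°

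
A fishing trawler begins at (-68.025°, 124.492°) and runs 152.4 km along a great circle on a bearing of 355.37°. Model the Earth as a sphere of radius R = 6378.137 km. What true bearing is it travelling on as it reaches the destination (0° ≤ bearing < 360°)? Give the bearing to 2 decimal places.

final bearing 355.63°

Angular distance δ = d/R = 152.4 / 6378.137 = 0.023894 rad.
With φ₁ = -68.025° = -1.187260 rad and θ = 355.37° = 6.202377 rad:
sin φ₂ = sin φ₁ cos δ + cos φ₁ sin δ cos θ = (-0.927347)(0.999715) + (0.374202)(0.023892)(0.996737) = -0.918171
φ₂ = asin(-0.918171) = -1.163440 rad = -66.660°.
Then Δλ = atan2(-0.000722, 0.148251) = -0.004868 rad, from sin θ sin δ cos φ₁ over cos δ − sin φ₁ sin φ₂.
λ₂ = 124.492° + -0.279° = 124.213°.
The forward bearing on arrival equals the back-azimuth from the destination plus 180°.
Back-azimuth from P₂ (-66.66°, 124.21°) to P₁ (-68.03°, 124.49°), with Δλ' = λ₁ − λ₂ = 0.28°: atan2( sin Δλ' cos φ₁ , cos φ₂ sin φ₁ − sin φ₂ cos φ₁ cos Δλ' ) = 175.63°.
Final bearing = (175.63° + 180°) mod 360° = 355.63°.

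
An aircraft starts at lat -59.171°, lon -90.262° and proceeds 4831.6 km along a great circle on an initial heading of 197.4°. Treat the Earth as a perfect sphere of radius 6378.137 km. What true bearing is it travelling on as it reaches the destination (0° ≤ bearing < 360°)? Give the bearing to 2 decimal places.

δ = 4831.6/6378.137 = 0.757525 rad (43.4030°).
Start latitude φ₁ = -1.032729 rad; initial bearing θ = 3.445280 rad.
Applying the spherical law of cosines for sides, sin φ₂ = sin φ₁ cos δ + cos φ₁ sin δ cos θ = -0.959902, so φ₂ = -73.720°.
Δλ = atan2( sin θ sin δ cos φ₁ , cos δ − sin φ₁ sin φ₂ ) = atan2(-0.105303, -0.097730) = -2.318910 rad = -132.864°.
λ₂ = -90.262° + -132.864° = -223.126°, normalized to (−180°, 180°] → 136.874°.
The forward bearing on arrival equals the back-azimuth from the destination plus 180°.
Back-azimuth from P₂ (-73.72°, 136.87°) to P₁ (-59.17°, -90.26°), with Δλ' = λ₁ − λ₂ = -227.14°: atan2( sin Δλ' cos φ₁ , cos φ₂ sin φ₁ − sin φ₂ cos φ₁ cos Δλ' ) = 146.86°.
Final bearing = (146.86° + 180°) mod 360° = 326.86°.

final bearing 326.86°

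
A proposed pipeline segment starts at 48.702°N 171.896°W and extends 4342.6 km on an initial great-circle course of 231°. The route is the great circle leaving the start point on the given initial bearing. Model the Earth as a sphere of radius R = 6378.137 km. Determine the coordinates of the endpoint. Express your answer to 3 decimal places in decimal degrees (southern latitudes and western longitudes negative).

Central angle δ = d/R = 0.680857 rad.
Converting: φ₁ = 0.850010 rad, θ = 4.031711 rad.
sin φ₂ = sin φ₁ cos δ + cos φ₁ sin δ cos θ = (0.751287)(0.777033) + (0.659975)(0.629459)(-0.629320) = 0.322338
φ₂ = asin(0.322338) = 0.328198 rad = 18.804°.
Then Δλ = atan2(-0.322848, 0.534865) = -0.543067 rad, from sin θ sin δ cos φ₁ over cos δ − sin φ₁ sin φ₂.
λ₂ = -171.896° + -31.115° = -203.011°, normalized to (−180°, 180°] → 156.989°.

latitude 18.804°, longitude 156.989°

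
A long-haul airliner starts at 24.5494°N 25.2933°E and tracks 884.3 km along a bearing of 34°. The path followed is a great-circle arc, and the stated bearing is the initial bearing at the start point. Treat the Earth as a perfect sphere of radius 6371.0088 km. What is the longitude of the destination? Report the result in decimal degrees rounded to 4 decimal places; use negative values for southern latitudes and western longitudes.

longitude 30.4747°

The arc subtends δ = 884.3/6371.0088 = 0.138801 rad at the centre.
Converting: φ₁ = 0.428468 rad, θ = 0.593412 rad.
Applying the spherical law of cosines for sides, sin φ₂ = sin φ₁ cos δ + cos φ₁ sin δ cos θ = 0.515815, so φ₂ = 31.0519°.
Δλ = atan2( sin θ sin δ cos φ₁ , cos δ − sin φ₁ sin φ₂ ) = atan2(0.070374, 0.776073) = 0.090432 rad = 5.1814°.
Hence λ₂ = 25.2933° + 5.1814° = 30.4747°.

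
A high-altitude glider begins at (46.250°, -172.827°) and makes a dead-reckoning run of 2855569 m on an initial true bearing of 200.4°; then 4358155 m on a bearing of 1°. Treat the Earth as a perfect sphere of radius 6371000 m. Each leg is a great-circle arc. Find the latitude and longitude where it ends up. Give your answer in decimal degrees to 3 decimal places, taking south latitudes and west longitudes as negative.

latitude 60.907°, longitude 179.115°

Apply the spherical direct solution leg by leg, carrying full precision between legs.
Leg 1: from (46.250°, -172.827°), δ = 2855569/6371000 = 0.448214 rad, θ = 200.4° → φ = 21.724°, λ = 177.815°.
Leg 2: from (21.724°, 177.815°), δ = 4358155/6371000 = 0.684061 rad, θ = 1° → φ = 60.907°, λ = 179.115°.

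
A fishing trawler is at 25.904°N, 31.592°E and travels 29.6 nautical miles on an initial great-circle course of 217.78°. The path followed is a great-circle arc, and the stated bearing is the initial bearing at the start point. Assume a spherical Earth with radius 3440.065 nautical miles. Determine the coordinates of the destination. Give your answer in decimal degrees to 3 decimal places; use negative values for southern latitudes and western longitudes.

Central angle δ = d/R = 0.008604 rad.
Start latitude φ₁ = 0.452110 rad; initial bearing θ = 3.800978 rad.
sin φ₂ = sin φ₁ cos δ + cos φ₁ sin δ cos θ = (0.436865)(0.999963) + (0.899527)(0.008604)(-0.790369) = 0.430731
φ₂ = asin(0.430731) = 0.445303 rad = 25.514°.
For the longitude increment, Δλ = atan2( sin θ sin δ cos φ₁, cos δ − sin φ₁ sin φ₂ ) = atan2(-0.004742, 0.811792) = -0.335°.
λ₂ = λ₁ + Δλ = 31.257°.

latitude 25.514°, longitude 31.257°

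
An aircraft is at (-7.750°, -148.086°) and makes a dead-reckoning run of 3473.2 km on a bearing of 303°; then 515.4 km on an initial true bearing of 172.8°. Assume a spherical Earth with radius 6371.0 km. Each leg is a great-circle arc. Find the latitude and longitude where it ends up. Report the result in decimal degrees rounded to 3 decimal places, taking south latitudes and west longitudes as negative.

latitude 4.872°, longitude -173.665°

Apply the spherical direct solution leg by leg, carrying full precision between legs.
Leg 1: from (-7.750°, -148.086°), δ = 3473.2/6371 = 0.545158 rad, θ = 303° → φ = 9.471°, λ = -174.248°.
Leg 2: from (9.471°, -174.248°), δ = 515.4/6371 = 0.080898 rad, θ = 172.8° → φ = 4.872°, λ = -173.665°.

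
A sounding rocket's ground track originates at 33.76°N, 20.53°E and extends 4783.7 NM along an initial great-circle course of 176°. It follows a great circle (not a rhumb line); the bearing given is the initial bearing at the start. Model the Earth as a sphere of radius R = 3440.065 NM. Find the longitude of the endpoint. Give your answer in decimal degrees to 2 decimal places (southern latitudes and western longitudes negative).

Central angle δ = d/R = 1.390584 rad.
With φ₁ = 33.76° = 0.589223 rad and θ = 176° = 3.071779 rad:
Applying the spherical law of cosines for sides, sin φ₂ = sin φ₁ cos δ + cos φ₁ sin δ cos θ = -0.716311, so φ₂ = -45.75°.
Δλ = atan2( sin θ sin δ cos φ₁ , cos δ − sin φ₁ sin φ₂ ) = atan2(0.057054, 0.577303) = 0.098509 rad = 5.64°.
Hence λ₂ = 20.53° + 5.64° = 26.17°.

longitude 26.17°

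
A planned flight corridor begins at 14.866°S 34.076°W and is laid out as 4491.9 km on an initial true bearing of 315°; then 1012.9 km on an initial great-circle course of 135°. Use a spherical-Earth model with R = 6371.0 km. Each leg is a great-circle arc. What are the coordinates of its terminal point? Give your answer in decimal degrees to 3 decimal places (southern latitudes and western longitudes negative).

latitude 7.813°, longitude -55.816°

Apply the spherical direct solution leg by leg, carrying full precision between legs.
Leg 1: from (-14.866°, -34.076°), δ = 4491.9/6371 = 0.705054 rad, θ = 315° → φ = 14.331°, λ = -62.304°.
Leg 2: from (14.331°, -62.304°), δ = 1012.9/6371 = 0.158986 rad, θ = 135° → φ = 7.813°, λ = -55.816°.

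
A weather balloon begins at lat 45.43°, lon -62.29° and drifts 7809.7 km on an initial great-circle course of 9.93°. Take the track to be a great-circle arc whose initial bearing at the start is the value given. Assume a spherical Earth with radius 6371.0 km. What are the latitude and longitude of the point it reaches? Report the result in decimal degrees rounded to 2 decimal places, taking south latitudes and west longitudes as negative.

latitude 63.06°, longitude 96.72°

The arc subtends δ = 7809.7/6371 = 1.225820 rad at the centre.
Start latitude φ₁ = 0.792903 rad; initial bearing θ = 0.173311 rad.
Destination latitude: φ₂ = arcsin( sin φ₁ cos δ + cos φ₁ sin δ cos θ ) = arcsin(0.891453) = 63.06°.
Δλ = atan2( sin θ sin δ cos φ₁ , cos δ − sin φ₁ sin φ₂ ) = atan2(0.113888, -0.296891) = 2.775301 rad = 159.01°.
λ₂ = -62.29° + 159.01° = 96.72°.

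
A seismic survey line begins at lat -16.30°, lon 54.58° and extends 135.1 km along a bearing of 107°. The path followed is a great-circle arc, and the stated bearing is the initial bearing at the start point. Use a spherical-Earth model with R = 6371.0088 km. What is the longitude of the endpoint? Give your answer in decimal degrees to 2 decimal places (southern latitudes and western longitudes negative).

Angular distance δ = d/R = 135.1 / 6371.0088 = 0.021205 rad.
Converting: φ₁ = -0.284489 rad, θ = 1.867502 rad.
sin φ₂ = sin φ₁ cos δ + cos φ₁ sin δ cos θ = (-0.280667)(0.999775) + (0.959805)(0.021204)(-0.292372) = -0.286554
φ₂ = asin(-0.286554) = -0.290628 rad = -16.65°.
Δλ = atan2( sin θ sin δ cos φ₁ , cos δ − sin φ₁ sin φ₂ ) = atan2(0.019462, 0.919349) = 0.021166 rad = 1.21°.
λ₂ = λ₁ + Δλ = 55.79°.

longitude 55.79°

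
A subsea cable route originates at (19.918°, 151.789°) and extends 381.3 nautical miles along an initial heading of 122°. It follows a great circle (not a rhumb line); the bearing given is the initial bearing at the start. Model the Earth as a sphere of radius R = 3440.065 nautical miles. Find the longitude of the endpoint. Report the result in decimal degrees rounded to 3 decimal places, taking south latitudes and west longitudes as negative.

longitude 157.403°

δ = 381.3/3440.065 = 0.110841 rad (6.3507°).
Converting: φ₁ = 0.347635 rad, θ = 2.129302 rad.
sin φ₂ = sin φ₁ cos δ + cos φ₁ sin δ cos θ = (0.340675)(0.993863) + (0.940181)(0.110614)(-0.529919) = 0.283474
φ₂ = asin(0.283474) = 0.287415 rad = 16.468°.
For the longitude increment, Δλ = atan2( sin θ sin δ cos φ₁, cos δ − sin φ₁ sin φ₂ ) = atan2(0.088195, 0.897291) = 5.614°.
λ₂ = λ₁ + Δλ = 157.403°.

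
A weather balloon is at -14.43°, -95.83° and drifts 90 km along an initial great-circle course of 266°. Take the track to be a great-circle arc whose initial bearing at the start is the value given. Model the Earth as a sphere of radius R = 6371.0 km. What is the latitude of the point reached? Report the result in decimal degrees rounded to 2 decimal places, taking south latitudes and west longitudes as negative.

Central angle δ = d/R = 0.014127 rad.
Start latitude φ₁ = -0.251851 rad; initial bearing θ = 4.642576 rad.
Applying the spherical law of cosines for sides, sin φ₂ = sin φ₁ cos δ + cos φ₁ sin δ cos θ = -0.250126, so φ₂ = -14.48°.
Δλ = atan2( sin θ sin δ cos φ₁ , cos δ − sin φ₁ sin φ₂ ) = atan2(-0.013647, 0.937569) = -0.014555 rad = -0.83°.
Hence λ₂ = -95.83° + -0.83° = -96.66°.

latitude -14.48°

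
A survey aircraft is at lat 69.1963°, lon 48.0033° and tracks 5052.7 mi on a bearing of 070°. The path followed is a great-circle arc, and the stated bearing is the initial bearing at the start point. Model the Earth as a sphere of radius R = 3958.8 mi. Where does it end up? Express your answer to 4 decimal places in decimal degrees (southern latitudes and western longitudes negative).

The arc subtends δ = 5052.7/3958.8 = 1.276321 rad at the centre.
Start latitude φ₁ = 1.207703 rad; initial bearing θ = 1.221730 rad.
Applying the spherical law of cosines for sides, sin φ₂ = sin φ₁ cos δ + cos φ₁ sin δ cos θ = 0.387560, so φ₂ = 22.8028°.
Δλ = atan2( sin θ sin δ cos φ₁ , cos δ − sin φ₁ sin φ₂ ) = atan2(0.319382, -0.072055) = 1.792689 rad = 102.7135°.
λ₂ = 48.0033° + 102.7135° = 150.7168°.

latitude 22.8028°, longitude 150.7168°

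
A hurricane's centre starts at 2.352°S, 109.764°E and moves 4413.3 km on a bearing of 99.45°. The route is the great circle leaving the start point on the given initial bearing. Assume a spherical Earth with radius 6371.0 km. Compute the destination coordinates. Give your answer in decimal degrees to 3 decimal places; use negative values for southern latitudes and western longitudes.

Central angle δ = d/R = 0.692717 rad.
Start latitude φ₁ = -0.041050 rad; initial bearing θ = 1.735730 rad.
Destination latitude: φ₂ = arcsin( sin φ₁ cos δ + cos φ₁ sin δ cos θ ) = arcsin(-0.136346) = -7.836°.
For the longitude increment, Δλ = atan2( sin θ sin δ cos φ₁, cos δ − sin φ₁ sin φ₂ ) = atan2(0.629433, 0.763918) = 39.487°.
λ₂ = λ₁ + Δλ = 149.251°.

latitude -7.836°, longitude 149.251°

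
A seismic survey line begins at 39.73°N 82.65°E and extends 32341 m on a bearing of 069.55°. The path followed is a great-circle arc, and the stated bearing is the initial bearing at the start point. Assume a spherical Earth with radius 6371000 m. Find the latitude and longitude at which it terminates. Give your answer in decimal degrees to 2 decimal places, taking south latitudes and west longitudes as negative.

δ = 32341/6371000 = 0.005076 rad (0.2908°).
With φ₁ = 39.73° = 0.693419 rad and θ = 69.55° = 1.213876 rad:
Destination latitude: φ₂ = arcsin( sin φ₁ cos δ + cos φ₁ sin δ cos θ ) = arcsin(0.640526) = 39.83°.
Then Δλ = atan2(0.003658, 0.590582) = 0.006194 rad, from sin θ sin δ cos φ₁ over cos δ − sin φ₁ sin φ₂.
λ₂ = λ₁ + Δλ = 83.00°.

latitude 39.83°, longitude 83.00°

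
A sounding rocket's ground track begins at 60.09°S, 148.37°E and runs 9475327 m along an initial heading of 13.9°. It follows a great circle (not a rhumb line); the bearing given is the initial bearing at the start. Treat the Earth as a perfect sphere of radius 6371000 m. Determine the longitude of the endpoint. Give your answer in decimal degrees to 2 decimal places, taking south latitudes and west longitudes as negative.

longitude 163.59°

The arc subtends δ = 9475327/6371000 = 1.487259 rad at the centre.
With φ₁ = -60.09° = -1.048768 rad and θ = 13.9° = 0.242601 rad:
Applying the spherical law of cosines for sides, sin φ₂ = sin φ₁ cos δ + cos φ₁ sin δ cos θ = 0.410022, so φ₂ = 24.21°.
Then Δλ = atan2(0.119369, 0.438852) = 0.265579 rad, from sin θ sin δ cos φ₁ over cos δ − sin φ₁ sin φ₂.
λ₂ = λ₁ + Δλ = 163.59°.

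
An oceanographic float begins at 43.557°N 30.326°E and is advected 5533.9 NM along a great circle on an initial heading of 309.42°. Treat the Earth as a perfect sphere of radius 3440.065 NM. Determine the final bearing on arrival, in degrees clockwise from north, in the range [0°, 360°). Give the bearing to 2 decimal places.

Central angle δ = d/R = 1.608661 rad.
Converting: φ₁ = 0.760213 rad, θ = 5.400398 rad.
Destination latitude: φ₂ = arcsin( sin φ₁ cos δ + cos φ₁ sin δ cos θ ) = arcsin(0.433762) = 25.707°.
Then Δλ = atan2(-0.559430, -0.336751) = -2.112652 rad, from sin θ sin δ cos φ₁ over cos δ − sin φ₁ sin φ₂.
λ₂ = λ₁ + Δλ = -90.720°.
The forward bearing on arrival equals the back-azimuth from the destination plus 180°.
Back-azimuth from P₂ (25.71°, -90.72°) to P₁ (43.56°, 30.33°), with Δλ' = λ₁ − λ₂ = 121.05°: atan2( sin Δλ' cos φ₁ , cos φ₂ sin φ₁ − sin φ₂ cos φ₁ cos Δλ' ) = 38.41°.
Final bearing = (38.41° + 180°) mod 360° = 218.41°.

final bearing 218.41°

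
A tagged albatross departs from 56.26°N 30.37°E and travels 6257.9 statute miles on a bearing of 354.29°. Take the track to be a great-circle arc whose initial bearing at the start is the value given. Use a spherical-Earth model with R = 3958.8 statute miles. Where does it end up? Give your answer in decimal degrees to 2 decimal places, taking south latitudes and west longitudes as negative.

latitude 32.98°, longitude -142.82°

Angular distance δ = d/R = 6257.9 / 3958.8 = 1.580757 rad.
Start latitude φ₁ = 0.981922 rad; initial bearing θ = 6.183527 rad.
sin φ₂ = sin φ₁ cos δ + cos φ₁ sin δ cos θ = (0.831567)(-0.009960) + (0.555425)(0.999950)(0.995038) = 0.544359
φ₂ = asin(0.544359) = 0.575625 rad = 32.98°.
For the longitude increment, Δλ = atan2( sin θ sin δ cos φ₁, cos δ − sin φ₁ sin φ₂ ) = atan2(-0.055258, -0.462631) = -173.19°.
λ₂ = λ₁ + Δλ = -142.82°.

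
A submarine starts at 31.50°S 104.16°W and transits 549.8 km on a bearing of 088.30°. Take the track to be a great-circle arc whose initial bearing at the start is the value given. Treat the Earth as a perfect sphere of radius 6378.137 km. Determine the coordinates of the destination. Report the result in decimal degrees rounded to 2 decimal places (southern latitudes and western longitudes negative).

The arc subtends δ = 549.8/6378.137 = 0.086201 rad at the centre.
With φ₁ = -31.50° = -0.549779 rad and θ = 88.3° = 1.541126 rad:
Destination latitude: φ₂ = arcsin( sin φ₁ cos δ + cos φ₁ sin δ cos θ ) = arcsin(-0.518381) = -31.22°.
Then Δλ = atan2(0.073375, 0.725434) = 0.100803 rad, from sin θ sin δ cos φ₁ over cos δ − sin φ₁ sin φ₂.
λ₂ = λ₁ + Δλ = -98.38°.

latitude -31.22°, longitude -98.38°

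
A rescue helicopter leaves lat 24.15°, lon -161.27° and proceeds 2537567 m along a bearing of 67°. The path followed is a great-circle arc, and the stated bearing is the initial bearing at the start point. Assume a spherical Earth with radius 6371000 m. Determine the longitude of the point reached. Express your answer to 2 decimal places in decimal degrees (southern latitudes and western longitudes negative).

δ = 2537567/6371000 = 0.398300 rad (22.8209°).
Converting: φ₁ = 0.421497 rad, θ = 1.169371 rad.
Applying the spherical law of cosines for sides, sin φ₂ = sin φ₁ cos δ + cos φ₁ sin δ cos θ = 0.515383, so φ₂ = 31.02°.
For the longitude increment, Δλ = atan2( sin θ sin δ cos φ₁, cos δ − sin φ₁ sin φ₂ ) = atan2(0.325772, 0.710865) = 24.62°.
λ₂ = -161.27° + 24.62° = -136.65°.

longitude -136.65°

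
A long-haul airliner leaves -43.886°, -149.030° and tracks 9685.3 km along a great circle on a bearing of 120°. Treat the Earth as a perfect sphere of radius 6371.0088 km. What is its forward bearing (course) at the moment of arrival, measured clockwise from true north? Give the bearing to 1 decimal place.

final bearing 42.8°

δ = 9685.3/6371.0088 = 1.520215 rad (87.1019°).
With φ₁ = -43.886° = -0.765955 rad and θ = 120° = 2.094395 rad:
sin φ₂ = sin φ₁ cos δ + cos φ₁ sin δ cos θ = (-0.693226)(0.050560) + (0.720721)(0.998721)(-0.500000) = -0.394949
φ₂ = asin(-0.394949) = -0.406012 rad = -23.263°.
Δλ = atan2( sin θ sin δ cos φ₁ , cos δ − sin φ₁ sin φ₂ ) = atan2(0.623364, -0.223229) = 1.914672 rad = 109.703°.
λ₂ = λ₁ + Δλ = -39.327°.
The forward bearing on arrival equals the back-azimuth from the destination plus 180°.
Back-azimuth from P₂ (-23.3°, -39.3°) to P₁ (-43.9°, -149.0°), with Δλ' = λ₁ − λ₂ = -109.7°: atan2( sin Δλ' cos φ₁ , cos φ₂ sin φ₁ − sin φ₂ cos φ₁ cos Δλ' ) = 222.8°.
Final bearing = (222.8° + 180°) mod 360° = 42.8°.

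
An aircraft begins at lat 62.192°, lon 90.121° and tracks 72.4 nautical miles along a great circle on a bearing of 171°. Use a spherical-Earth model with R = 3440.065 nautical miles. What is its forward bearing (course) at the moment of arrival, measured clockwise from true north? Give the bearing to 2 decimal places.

final bearing 171.34°

δ = 72.4/3440.065 = 0.021046 rad (1.2059°).
Converting: φ₁ = 1.085455 rad, θ = 2.984513 rad.
Destination latitude: φ₂ = arcsin( sin φ₁ cos δ + cos φ₁ sin δ cos θ ) = arcsin(0.874623) = 61.000°.
Δλ = atan2( sin θ sin δ cos φ₁ , cos δ − sin φ₁ sin φ₂ ) = atan2(0.001536, 0.226160) = 0.006791 rad = 0.389°.
λ₂ = 90.121° + 0.389° = 90.510°.
The forward bearing on arrival equals the back-azimuth from the destination plus 180°.
Back-azimuth from P₂ (61.00°, 90.51°) to P₁ (62.19°, 90.12°), with Δλ' = λ₁ − λ₂ = -0.39°: atan2( sin Δλ' cos φ₁ , cos φ₂ sin φ₁ − sin φ₂ cos φ₁ cos Δλ' ) = 351.34°.
Final bearing = (351.34° + 180°) mod 360° = 171.34°.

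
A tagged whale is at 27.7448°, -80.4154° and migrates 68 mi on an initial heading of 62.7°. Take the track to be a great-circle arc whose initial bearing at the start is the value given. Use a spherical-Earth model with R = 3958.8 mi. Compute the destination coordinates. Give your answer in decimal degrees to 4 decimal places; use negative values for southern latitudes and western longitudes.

δ = 68/3958.8 = 0.017177 rad (0.9842°).
Start latitude φ₁ = 0.484238 rad; initial bearing θ = 1.094321 rad.
Destination latitude: φ₂ = arcsin( sin φ₁ cos δ + cos φ₁ sin δ cos θ ) = arcsin(0.472438) = 28.1926°.
Then Δλ = atan2(0.013508, 0.779917) = 0.017318 rad, from sin θ sin δ cos φ₁ over cos δ − sin φ₁ sin φ₂.
Hence λ₂ = -80.4154° + 0.9923° = -79.4231°.

latitude 28.1926°, longitude -79.4231°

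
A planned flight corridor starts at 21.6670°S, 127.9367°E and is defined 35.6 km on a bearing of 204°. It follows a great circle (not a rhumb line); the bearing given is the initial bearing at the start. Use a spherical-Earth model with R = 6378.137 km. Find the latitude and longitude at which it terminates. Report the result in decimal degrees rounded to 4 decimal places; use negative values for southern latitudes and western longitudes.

Central angle δ = d/R = 0.005582 rad.
With φ₁ = -21.6670° = -0.378160 rad and θ = 204° = 3.560472 rad:
sin φ₂ = sin φ₁ cos δ + cos φ₁ sin δ cos θ = (-0.369212)(0.999984) + (0.929345)(0.005582)(-0.913545) = -0.373945
φ₂ = asin(-0.373945) = -0.383258 rad = -21.9591°.
For the longitude increment, Δλ = atan2( sin θ sin δ cos φ₁, cos δ − sin φ₁ sin φ₂ ) = atan2(-0.002110, 0.861920) = -0.1402°.
Hence λ₂ = 127.9367° + -0.1402° = 127.7965°.

latitude -21.9591°, longitude 127.7965°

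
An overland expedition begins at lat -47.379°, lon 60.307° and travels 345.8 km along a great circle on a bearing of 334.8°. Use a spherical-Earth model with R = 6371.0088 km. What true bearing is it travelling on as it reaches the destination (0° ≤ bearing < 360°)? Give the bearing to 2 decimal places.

final bearing 336.14°

The arc subtends δ = 345.8/6371.0088 = 0.054277 rad at the centre.
Converting: φ₁ = -0.826920 rad, θ = 5.843362 rad.
sin φ₂ = sin φ₁ cos δ + cos φ₁ sin δ cos θ = (-0.735849)(0.998527) + (0.677146)(0.054250)(0.904827) = -0.701526
φ₂ = asin(-0.701526) = -0.777537 rad = -44.550°.
Then Δλ = atan2(-0.015641, 0.482310) = -0.032418 rad, from sin θ sin δ cos φ₁ over cos δ − sin φ₁ sin φ₂.
λ₂ = λ₁ + Δλ = 58.450°.
The forward bearing on arrival equals the back-azimuth from the destination plus 180°.
Back-azimuth from P₂ (-44.55°, 58.45°) to P₁ (-47.38°, 60.31°), with Δλ' = λ₁ − λ₂ = 1.86°: atan2( sin Δλ' cos φ₁ , cos φ₂ sin φ₁ − sin φ₂ cos φ₁ cos Δλ' ) = 156.14°.
Final bearing = (156.14° + 180°) mod 360° = 336.14°.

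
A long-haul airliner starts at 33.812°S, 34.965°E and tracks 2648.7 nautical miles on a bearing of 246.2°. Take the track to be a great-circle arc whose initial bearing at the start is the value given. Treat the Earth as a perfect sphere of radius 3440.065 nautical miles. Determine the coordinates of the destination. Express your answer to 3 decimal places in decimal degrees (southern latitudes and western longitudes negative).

δ = 2648.7/3440.065 = 0.769956 rad (44.1153°).
With φ₁ = -33.812° = -0.590131 rad and θ = 246.2° = 4.297001 rad:
Destination latitude: φ₂ = arcsin( sin φ₁ cos δ + cos φ₁ sin δ cos θ ) = arcsin(-0.632911) = -39.265°.
Then Δλ = atan2(-0.529186, 0.365745) = -0.966036 rad, from sin θ sin δ cos φ₁ over cos δ − sin φ₁ sin φ₂.
λ₂ = 34.965° + -55.350° = -20.385°.

latitude -39.265°, longitude -20.385°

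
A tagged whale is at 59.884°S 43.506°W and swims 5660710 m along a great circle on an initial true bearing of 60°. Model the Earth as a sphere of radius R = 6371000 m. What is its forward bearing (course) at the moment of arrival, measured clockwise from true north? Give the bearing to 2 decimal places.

δ = 5660710/6371000 = 0.888512 rad (50.9080°).
Start latitude φ₁ = -1.045173 rad; initial bearing θ = 1.047198 rad.
Destination latitude: φ₂ = arcsin( sin φ₁ cos δ + cos φ₁ sin δ cos θ ) = arcsin(-0.350735) = -20.532°.
Then Δλ = atan2(0.337254, 0.327178) = 0.800561 rad, from sin θ sin δ cos φ₁ over cos δ − sin φ₁ sin φ₂.
λ₂ = -43.506° + 45.869° = 2.363°.
The forward bearing on arrival equals the back-azimuth from the destination plus 180°.
Back-azimuth from P₂ (-20.53°, 2.36°) to P₁ (-59.88°, -43.51°), with Δλ' = λ₁ − λ₂ = -45.87°: atan2( sin Δλ' cos φ₁ , cos φ₂ sin φ₁ − sin φ₂ cos φ₁ cos Δλ' ) = 207.65°.
Final bearing = (207.65° + 180°) mod 360° = 27.65°.

final bearing 27.65°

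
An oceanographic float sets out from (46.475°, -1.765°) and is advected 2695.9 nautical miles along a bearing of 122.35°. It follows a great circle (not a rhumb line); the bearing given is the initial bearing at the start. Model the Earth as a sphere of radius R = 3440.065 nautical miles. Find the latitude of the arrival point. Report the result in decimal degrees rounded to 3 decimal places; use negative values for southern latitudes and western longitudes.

latitude 14.683°

The arc subtends δ = 2695.9/3440.065 = 0.783677 rad at the centre.
Start latitude φ₁ = 0.811142 rad; initial bearing θ = 2.135410 rad.
sin φ₂ = sin φ₁ cos δ + cos φ₁ sin δ cos θ = (0.725074)(0.708323) + (0.688671)(0.705889)(-0.535090) = 0.253466
φ₂ = asin(0.253466) = 0.256261 rad = 14.683°.
Then Δλ = atan2(0.410676, 0.524541) = 0.664242 rad, from sin θ sin δ cos φ₁ over cos δ − sin φ₁ sin φ₂.
λ₂ = -1.765° + 38.058° = 36.293°.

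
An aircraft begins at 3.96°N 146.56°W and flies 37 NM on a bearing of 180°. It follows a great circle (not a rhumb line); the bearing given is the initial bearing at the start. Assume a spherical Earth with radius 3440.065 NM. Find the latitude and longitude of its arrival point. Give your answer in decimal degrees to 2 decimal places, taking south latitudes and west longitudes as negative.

The arc subtends δ = 37/3440.065 = 0.010756 rad at the centre.
With φ₁ = 3.96° = 0.069115 rad and θ = 180° = 3.141593 rad:
Destination latitude: φ₂ = arcsin( sin φ₁ cos δ + cos φ₁ sin δ cos θ ) = arcsin(0.058326) = 3.34°.
Δλ = atan2( sin θ sin δ cos φ₁ , cos δ − sin φ₁ sin φ₂ ) = atan2(0.000000, 0.995914) = 0.000000 rad = 0.00°.
λ₂ = λ₁ + Δλ = -146.56°.

latitude 3.34°, longitude -146.56°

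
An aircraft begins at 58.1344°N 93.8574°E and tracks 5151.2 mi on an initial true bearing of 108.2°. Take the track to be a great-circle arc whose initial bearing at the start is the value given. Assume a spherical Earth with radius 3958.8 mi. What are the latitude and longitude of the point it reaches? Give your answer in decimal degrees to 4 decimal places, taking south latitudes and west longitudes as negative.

Central angle δ = d/R = 1.301202 rad.
Converting: φ₁ = 1.014637 rad, θ = 1.888446 rad.
Destination latitude: φ₂ = arcsin( sin φ₁ cos δ + cos φ₁ sin δ cos θ ) = arcsin(0.067265) = 3.8569°.
Δλ = atan2( sin θ sin δ cos φ₁ , cos δ − sin φ₁ sin φ₂ ) = atan2(0.483402, 0.209213) = 1.162344 rad = 66.5974°.
λ₂ = 93.8574° + 66.5974° = 160.4548°.

latitude 3.8569°, longitude 160.4548°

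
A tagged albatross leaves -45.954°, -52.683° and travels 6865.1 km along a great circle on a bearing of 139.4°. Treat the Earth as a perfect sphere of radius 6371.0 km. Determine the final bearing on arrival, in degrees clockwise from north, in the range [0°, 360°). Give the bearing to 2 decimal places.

Angular distance δ = d/R = 6865.1 / 6371 = 1.077555 rad.
Converting: φ₁ = -0.802049 rad, θ = 2.432989 rad.
Applying the spherical law of cosines for sides, sin φ₂ = sin φ₁ cos δ + cos φ₁ sin δ cos θ = -0.805283, so φ₂ = -53.638°.
Then Δλ = atan2(0.398512, -0.105339) = 1.829217 rad, from sin θ sin δ cos φ₁ over cos δ − sin φ₁ sin φ₂.
λ₂ = -52.683° + 104.806° = 52.123°.
The forward bearing on arrival equals the back-azimuth from the destination plus 180°.
Back-azimuth from P₂ (-53.64°, 52.12°) to P₁ (-45.95°, -52.68°), with Δλ' = λ₁ − λ₂ = -104.81°: atan2( sin Δλ' cos φ₁ , cos φ₂ sin φ₁ − sin φ₂ cos φ₁ cos Δλ' ) = 229.74°.
Final bearing = (229.74° + 180°) mod 360° = 49.74°.

final bearing 49.74°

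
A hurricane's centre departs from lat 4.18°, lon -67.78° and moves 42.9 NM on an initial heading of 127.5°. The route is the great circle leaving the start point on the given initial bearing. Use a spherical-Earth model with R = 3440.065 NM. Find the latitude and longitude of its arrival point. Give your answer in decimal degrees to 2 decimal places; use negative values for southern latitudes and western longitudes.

latitude 3.74°, longitude -67.21°

The arc subtends δ = 42.9/3440.065 = 0.012471 rad at the centre.
Converting: φ₁ = 0.072955 rad, θ = 2.225295 rad.
Destination latitude: φ₂ = arcsin( sin φ₁ cos δ + cos φ₁ sin δ cos θ ) = arcsin(0.065313) = 3.74°.
For the longitude increment, Δλ = atan2( sin θ sin δ cos φ₁, cos δ − sin φ₁ sin φ₂ ) = atan2(0.009867, 0.995162) = 0.57°.
λ₂ = -67.78° + 0.57° = -67.21°.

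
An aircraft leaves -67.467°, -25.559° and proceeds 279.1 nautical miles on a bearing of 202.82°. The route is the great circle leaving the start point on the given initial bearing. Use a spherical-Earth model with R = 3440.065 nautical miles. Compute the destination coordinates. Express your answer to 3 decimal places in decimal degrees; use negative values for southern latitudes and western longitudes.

latitude -71.667°, longitude -31.294°

Central angle δ = d/R = 0.081132 rad.
With φ₁ = -67.467° = -1.177521 rad and θ = 202.82° = 3.539877 rad:
Applying the spherical law of cosines for sides, sin φ₂ = sin φ₁ cos δ + cos φ₁ sin δ cos θ = -0.949247, so φ₂ = -71.667°.
For the longitude increment, Δλ = atan2( sin θ sin δ cos φ₁, cos δ − sin φ₁ sin φ₂ ) = atan2(-0.012045, 0.119930) = -5.735°.
λ₂ = λ₁ + Δλ = -31.294°.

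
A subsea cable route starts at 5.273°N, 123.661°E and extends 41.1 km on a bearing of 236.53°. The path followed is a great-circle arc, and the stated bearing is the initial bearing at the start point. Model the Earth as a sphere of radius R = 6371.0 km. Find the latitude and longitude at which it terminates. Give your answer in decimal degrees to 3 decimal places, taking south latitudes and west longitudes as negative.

latitude 5.069°, longitude 123.351°

Angular distance δ = d/R = 41.1 / 6371 = 0.006451 rad.
With φ₁ = 5.273° = 0.092031 rad and θ = 236.53° = 4.128227 rad:
Destination latitude: φ₂ = arcsin( sin φ₁ cos δ + cos φ₁ sin δ cos θ ) = arcsin(0.088357) = 5.069°.
Then Δλ = atan2(-0.005359, 0.991859) = -0.005402 rad, from sin θ sin δ cos φ₁ over cos δ − sin φ₁ sin φ₂.
λ₂ = 123.661° + -0.310° = 123.351°.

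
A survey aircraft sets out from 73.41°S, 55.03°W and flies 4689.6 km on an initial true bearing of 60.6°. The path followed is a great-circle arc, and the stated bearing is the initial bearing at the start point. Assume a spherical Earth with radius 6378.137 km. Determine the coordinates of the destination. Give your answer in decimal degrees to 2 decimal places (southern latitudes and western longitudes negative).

latitude -38.08°, longitude -7.09°

Angular distance δ = d/R = 4689.6 / 6378.137 = 0.735262 rad.
Converting: φ₁ = -1.281246 rad, θ = 1.057670 rad.
Applying the spherical law of cosines for sides, sin φ₂ = sin φ₁ cos δ + cos φ₁ sin δ cos θ = -0.616763, so φ₂ = -38.08°.
Δλ = atan2( sin θ sin δ cos φ₁ , cos δ − sin φ₁ sin φ₂ ) = atan2(0.166857, 0.150567) = 0.836673 rad = 47.94°.
λ₂ = λ₁ + Δλ = -7.09°.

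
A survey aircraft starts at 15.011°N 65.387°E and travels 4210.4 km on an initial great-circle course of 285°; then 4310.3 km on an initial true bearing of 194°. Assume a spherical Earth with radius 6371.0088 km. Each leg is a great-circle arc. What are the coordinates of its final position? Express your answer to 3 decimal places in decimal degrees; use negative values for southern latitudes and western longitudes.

latitude -16.749°, longitude 16.869°

Apply the spherical direct solution leg by leg, carrying full precision between legs.
Leg 1: from (15.011°, 65.387°), δ = 4210.4/6371.0088 = 0.660869 rad, θ = 285° → φ = 20.972°, λ = 25.971°.
Leg 2: from (20.972°, 25.971°), δ = 4310.3/6371.0088 = 0.676549 rad, θ = 194° → φ = -16.749°, λ = 16.869°.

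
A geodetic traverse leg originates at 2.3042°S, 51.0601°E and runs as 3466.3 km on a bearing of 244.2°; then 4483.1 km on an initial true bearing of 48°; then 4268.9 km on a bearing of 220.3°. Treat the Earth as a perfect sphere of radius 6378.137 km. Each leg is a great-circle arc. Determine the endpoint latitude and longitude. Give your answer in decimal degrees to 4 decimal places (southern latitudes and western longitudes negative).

Apply the spherical direct solution leg by leg, carrying full precision between legs.
Leg 1: from (-2.3042°, 51.0601°), δ = 3466.3/6378.137 = 0.543466 rad, θ = 244.2° → φ = -15.0280°, λ = 22.2410°.
Leg 2: from (-15.0280°, 22.2410°), δ = 4483.1/6378.137 = 0.702885 rad, θ = 48° → φ = 12.7040°, λ = 51.7421°.
Leg 3: from (12.7040°, 51.7421°), δ = 4268.9/6378.137 = 0.669302 rad, θ = 220.3° → φ = -16.8063°, λ = 26.9581°.

latitude -16.8063°, longitude 26.9581°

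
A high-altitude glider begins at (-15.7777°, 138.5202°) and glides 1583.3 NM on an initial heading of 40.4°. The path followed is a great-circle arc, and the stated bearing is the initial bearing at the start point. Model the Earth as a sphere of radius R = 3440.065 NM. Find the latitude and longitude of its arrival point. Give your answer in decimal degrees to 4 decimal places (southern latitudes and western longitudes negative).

Angular distance δ = d/R = 1583.3 / 3440.065 = 0.460253 rad.
Start latitude φ₁ = -0.275373 rad; initial bearing θ = 0.705113 rad.
Applying the spherical law of cosines for sides, sin φ₂ = sin φ₁ cos δ + cos φ₁ sin δ cos θ = 0.081901, so φ₂ = 4.6978°.
For the longitude increment, Δλ = atan2( sin θ sin δ cos φ₁, cos δ − sin φ₁ sin φ₂ ) = atan2(0.277032, 0.918209) = 16.7891°.
λ₂ = λ₁ + Δλ = 155.3093°.

latitude 4.6978°, longitude 155.3093°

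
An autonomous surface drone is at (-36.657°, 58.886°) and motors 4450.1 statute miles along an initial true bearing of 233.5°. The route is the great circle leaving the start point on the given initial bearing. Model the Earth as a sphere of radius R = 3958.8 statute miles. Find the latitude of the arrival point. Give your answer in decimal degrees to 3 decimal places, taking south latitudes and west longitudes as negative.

δ = 4450.1/3958.8 = 1.124103 rad (64.4064°).
Converting: φ₁ = -0.639785 rad, θ = 4.075344 rad.
Destination latitude: φ₂ = arcsin( sin φ₁ cos δ + cos φ₁ sin δ cos θ ) = arcsin(-0.688266) = -43.493°.
Then Δλ = atan2(-0.581599, 0.021075) = -1.534576 rad, from sin θ sin δ cos φ₁ over cos δ − sin φ₁ sin φ₂.
λ₂ = 58.886° + -87.925° = -29.039°.

latitude -43.493°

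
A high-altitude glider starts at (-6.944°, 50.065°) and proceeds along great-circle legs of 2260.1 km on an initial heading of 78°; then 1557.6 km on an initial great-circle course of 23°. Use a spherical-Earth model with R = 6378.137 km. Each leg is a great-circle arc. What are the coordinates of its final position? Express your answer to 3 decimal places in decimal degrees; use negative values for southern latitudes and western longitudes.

latitude 10.477°, longitude 75.437°

Apply the spherical direct solution leg by leg, carrying full precision between legs.
Leg 1: from (-6.944°, 50.065°), δ = 2260.1/6378.137 = 0.354351 rad, θ = 78° → φ = -2.394°, λ = 69.923°.
Leg 2: from (-2.394°, 69.923°), δ = 1557.6/6378.137 = 0.244209 rad, θ = 23° → φ = 10.477°, λ = 75.437°.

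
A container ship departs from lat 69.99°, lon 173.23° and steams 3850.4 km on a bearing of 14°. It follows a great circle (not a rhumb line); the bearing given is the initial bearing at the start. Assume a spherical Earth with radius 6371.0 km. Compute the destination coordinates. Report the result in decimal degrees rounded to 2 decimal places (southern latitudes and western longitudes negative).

latitude 74.12°, longitude -36.94°

δ = 3850.4/6371 = 0.604364 rad (34.6275°).
With φ₁ = 69.99° = 1.221556 rad and θ = 14° = 0.244346 rad:
Destination latitude: φ₂ = arcsin( sin φ₁ cos δ + cos φ₁ sin δ cos θ ) = arcsin(0.961856) = 74.12°.
Δλ = atan2( sin θ sin δ cos φ₁ , cos δ − sin φ₁ sin φ₂ ) = atan2(0.047040, -0.080928) = 2.615070 rad = 149.83°.
λ₂ = 173.23° + 149.83° = 323.06°, normalized to (−180°, 180°] → -36.94°.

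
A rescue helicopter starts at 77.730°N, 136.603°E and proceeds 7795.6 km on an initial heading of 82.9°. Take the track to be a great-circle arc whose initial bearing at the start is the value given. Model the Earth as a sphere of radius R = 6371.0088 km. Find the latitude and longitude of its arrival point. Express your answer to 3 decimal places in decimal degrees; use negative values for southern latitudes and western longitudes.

Central angle δ = d/R = 1.223605 rad.
With φ₁ = 77.730° = 1.356644 rad and θ = 82.9° = 1.446878 rad:
sin φ₂ = sin φ₁ cos δ + cos φ₁ sin δ cos θ = (0.977157)(0.340258) + (0.212519)(0.940332)(0.123601) = 0.357186
φ₂ = asin(0.357186) = 0.365253 rad = 20.927°.
For the longitude increment, Δλ = atan2( sin θ sin δ cos φ₁, cos δ − sin φ₁ sin φ₂ ) = atan2(0.198306, -0.008769) = 92.532°.
λ₂ = 136.603° + 92.532° = 229.135°, normalized to (−180°, 180°] → -130.865°.

latitude 20.927°, longitude -130.865°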